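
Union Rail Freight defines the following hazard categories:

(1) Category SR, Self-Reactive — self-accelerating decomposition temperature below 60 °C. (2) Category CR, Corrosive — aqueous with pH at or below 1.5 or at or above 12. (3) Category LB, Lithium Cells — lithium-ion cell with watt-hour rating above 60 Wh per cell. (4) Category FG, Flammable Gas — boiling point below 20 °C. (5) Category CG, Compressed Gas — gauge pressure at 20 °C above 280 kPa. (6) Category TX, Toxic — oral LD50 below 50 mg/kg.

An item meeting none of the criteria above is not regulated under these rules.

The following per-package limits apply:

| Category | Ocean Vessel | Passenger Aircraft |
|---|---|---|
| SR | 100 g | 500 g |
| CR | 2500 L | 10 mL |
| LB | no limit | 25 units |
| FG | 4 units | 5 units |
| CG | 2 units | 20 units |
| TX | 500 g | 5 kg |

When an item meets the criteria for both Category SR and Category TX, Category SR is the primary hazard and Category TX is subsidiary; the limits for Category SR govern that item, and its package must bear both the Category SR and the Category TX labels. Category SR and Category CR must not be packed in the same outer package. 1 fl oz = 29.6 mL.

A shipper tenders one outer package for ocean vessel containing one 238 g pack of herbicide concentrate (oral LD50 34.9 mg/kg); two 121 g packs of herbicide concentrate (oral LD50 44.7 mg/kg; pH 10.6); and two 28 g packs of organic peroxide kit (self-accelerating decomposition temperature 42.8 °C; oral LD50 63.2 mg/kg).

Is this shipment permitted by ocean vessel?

Yes

Herbicide concentrate: oral LD50 34.9 mg/kg < 50 mg/kg → Category TX (Toxic).
With oral LD50 44.7 mg/kg (< 50 mg/kg), the herbicide concentrate falls in Category TX.
Self-accelerating decomposition temperature 42.8 °C meets the Category SR criterion (Self-Reactive), so the organic peroxide kit is Category SR.
Category SR quantity: two 28 g packs = 56 g.
That is within the Category SR ocean vessel limit of 100 g.
Total Category TX: 238 g + (two 121 g packs = 242 g) = 480 g.
That is within the Category TX ocean vessel limit of 500 g.
The segregation rule (Category SR with Category CR) does not apply to Category SR with Category TX.
Every hazard category is within its ocean vessel limit and no segregation rule is violated.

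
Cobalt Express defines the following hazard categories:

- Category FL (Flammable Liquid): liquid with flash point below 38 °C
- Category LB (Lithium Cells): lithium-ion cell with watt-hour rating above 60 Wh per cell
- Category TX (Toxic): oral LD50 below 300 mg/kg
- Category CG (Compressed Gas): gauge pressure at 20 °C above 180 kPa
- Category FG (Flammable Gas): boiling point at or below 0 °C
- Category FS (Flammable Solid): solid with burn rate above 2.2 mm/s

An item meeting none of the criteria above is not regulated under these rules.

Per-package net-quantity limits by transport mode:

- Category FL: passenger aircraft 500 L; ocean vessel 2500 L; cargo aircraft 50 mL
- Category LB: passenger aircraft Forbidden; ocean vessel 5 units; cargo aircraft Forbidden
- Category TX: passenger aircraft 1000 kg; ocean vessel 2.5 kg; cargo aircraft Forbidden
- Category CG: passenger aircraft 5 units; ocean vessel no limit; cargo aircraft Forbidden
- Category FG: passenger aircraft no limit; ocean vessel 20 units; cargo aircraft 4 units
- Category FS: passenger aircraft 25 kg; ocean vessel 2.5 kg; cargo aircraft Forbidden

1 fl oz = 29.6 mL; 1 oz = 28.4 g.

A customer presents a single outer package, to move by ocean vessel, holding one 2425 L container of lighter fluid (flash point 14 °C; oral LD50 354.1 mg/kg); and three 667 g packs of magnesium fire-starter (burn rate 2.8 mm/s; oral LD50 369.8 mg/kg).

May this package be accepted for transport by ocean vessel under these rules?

The lighter fluid has flash point 14 °C, which is < 38 °C, so it is Category FL (Flammable Liquid).
With burn rate 2.8 mm/s (> 2.2 mm/s), the magnesium fire-starter falls in Category FS.
Category FL quantity: 2425 L.
That is within the Category FL ocean vessel limit of 2500 L.
Category FS quantity: three 667 g packs = 2.001 kg.
2.001 kg ≤ 2.5 kg (ocean vessel limit, Category FS) — within limit.
Every hazard category is within its ocean vessel limit and no segregation rule is violated.

Yes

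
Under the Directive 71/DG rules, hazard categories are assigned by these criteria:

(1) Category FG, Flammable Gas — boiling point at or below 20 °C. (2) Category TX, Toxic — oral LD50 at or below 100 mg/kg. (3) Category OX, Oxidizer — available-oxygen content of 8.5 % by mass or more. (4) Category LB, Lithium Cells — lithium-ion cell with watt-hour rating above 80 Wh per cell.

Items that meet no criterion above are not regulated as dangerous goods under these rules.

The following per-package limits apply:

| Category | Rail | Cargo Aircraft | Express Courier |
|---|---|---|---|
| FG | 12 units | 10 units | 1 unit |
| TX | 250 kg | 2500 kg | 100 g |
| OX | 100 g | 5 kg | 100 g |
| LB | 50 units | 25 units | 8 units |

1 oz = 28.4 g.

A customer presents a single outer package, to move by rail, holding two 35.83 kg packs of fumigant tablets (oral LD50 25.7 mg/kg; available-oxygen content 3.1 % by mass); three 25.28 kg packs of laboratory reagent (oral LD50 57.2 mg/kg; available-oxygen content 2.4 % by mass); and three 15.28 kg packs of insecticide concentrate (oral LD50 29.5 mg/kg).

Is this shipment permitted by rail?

Yes

With oral LD50 25.7 mg/kg (≤ 100 mg/kg), the fumigant tablets fall in Category TX.
The laboratory reagent has oral LD50 57.2 mg/kg, which is ≤ 100 mg/kg, so it is Category TX (Toxic).
Insecticide concentrate: oral LD50 29.5 mg/kg ≤ 100 mg/kg → Category TX (Toxic).
Category TX net quantity: (two 35.83 kg packs = 71.66 kg) + (three 25.28 kg packs = 75.84 kg) + (three 15.28 kg packs = 45.84 kg) = 193.34 kg.
193.34 kg is within the rail limit of 250 kg for Category TX.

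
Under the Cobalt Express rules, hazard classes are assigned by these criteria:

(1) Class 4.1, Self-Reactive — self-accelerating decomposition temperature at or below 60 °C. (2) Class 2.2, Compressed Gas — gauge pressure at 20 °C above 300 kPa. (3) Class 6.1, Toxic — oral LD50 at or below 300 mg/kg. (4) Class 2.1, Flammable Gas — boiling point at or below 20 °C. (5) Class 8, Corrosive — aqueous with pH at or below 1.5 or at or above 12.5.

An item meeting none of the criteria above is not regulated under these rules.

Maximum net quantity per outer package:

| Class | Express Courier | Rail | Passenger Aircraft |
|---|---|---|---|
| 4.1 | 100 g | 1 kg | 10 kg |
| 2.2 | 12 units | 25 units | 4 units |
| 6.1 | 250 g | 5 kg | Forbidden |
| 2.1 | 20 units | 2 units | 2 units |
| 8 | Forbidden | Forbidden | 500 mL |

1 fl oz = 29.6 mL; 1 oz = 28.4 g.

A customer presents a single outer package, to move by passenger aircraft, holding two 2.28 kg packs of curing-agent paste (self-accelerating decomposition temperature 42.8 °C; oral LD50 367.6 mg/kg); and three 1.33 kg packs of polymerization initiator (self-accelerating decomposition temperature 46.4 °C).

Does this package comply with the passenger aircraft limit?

Yes

The curing-agent paste has self-accelerating decomposition temperature 42.8 °C, which is ≤ 60 °C, so it is Class 4.1 (Self-Reactive).
Self-accelerating decomposition temperature 46.4 °C meets the Class 4.1 criterion (Self-Reactive), so the polymerization initiator is Class 4.1.
Class 4.1 net quantity: (two 2.28 kg packs = 4.56 kg) + (three 1.33 kg packs = 3.99 kg) = 8.55 kg.
8.55 kg is within the passenger aircraft limit of 10 kg for Class 4.1.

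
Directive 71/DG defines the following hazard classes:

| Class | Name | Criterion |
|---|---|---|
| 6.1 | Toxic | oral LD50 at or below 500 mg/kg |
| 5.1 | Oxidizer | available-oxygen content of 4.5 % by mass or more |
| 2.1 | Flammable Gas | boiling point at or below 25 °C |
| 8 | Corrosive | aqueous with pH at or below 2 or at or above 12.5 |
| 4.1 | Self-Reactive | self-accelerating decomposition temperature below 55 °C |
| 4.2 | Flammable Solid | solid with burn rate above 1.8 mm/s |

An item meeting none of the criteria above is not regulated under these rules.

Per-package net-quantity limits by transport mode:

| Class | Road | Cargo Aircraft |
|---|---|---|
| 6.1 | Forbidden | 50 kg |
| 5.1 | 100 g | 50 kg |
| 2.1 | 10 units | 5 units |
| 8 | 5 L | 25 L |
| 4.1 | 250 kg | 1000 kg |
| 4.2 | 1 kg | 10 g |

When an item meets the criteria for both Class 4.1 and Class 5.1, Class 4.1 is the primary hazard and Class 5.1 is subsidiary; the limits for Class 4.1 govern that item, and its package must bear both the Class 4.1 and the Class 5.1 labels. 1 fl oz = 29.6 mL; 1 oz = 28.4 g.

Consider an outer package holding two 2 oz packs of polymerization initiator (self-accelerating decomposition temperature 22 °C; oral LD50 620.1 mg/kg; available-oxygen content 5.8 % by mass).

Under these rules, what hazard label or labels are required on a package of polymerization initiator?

Polymerization initiator: self-accelerating decomposition temperature 22 °C < 55 °C → Class 4.1 (Self-Reactive).
Polymerization initiator: available-oxygen content 5.8 % by mass ≥ 4.5 % by mass → Class 5.1 (Oxidizer).
By the precedence rule Class 4.1 is primary and Class 5.1 is subsidiary, and that rule requires both labels on the package.

Class 4.1 and 5.1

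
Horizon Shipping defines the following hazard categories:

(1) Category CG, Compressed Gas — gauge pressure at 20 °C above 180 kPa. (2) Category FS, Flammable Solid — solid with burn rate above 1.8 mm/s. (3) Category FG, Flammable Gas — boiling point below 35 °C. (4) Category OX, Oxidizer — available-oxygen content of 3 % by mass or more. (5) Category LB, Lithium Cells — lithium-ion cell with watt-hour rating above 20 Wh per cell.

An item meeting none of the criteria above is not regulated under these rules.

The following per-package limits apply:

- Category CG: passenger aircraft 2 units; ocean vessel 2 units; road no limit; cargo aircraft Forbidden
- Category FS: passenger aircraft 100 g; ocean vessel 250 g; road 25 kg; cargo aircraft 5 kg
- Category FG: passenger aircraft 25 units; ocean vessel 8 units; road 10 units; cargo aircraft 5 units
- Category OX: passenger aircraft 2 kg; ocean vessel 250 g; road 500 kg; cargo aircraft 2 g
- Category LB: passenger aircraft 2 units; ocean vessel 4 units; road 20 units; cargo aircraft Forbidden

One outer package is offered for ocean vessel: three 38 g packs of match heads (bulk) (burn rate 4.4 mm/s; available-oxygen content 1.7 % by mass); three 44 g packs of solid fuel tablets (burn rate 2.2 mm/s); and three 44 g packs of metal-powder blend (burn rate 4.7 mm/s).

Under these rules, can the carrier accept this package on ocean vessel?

Match heads (bulk): burn rate 4.4 mm/s > 1.8 mm/s → Category FS (Flammable Solid).
Solid fuel tablets: burn rate 2.2 mm/s > 1.8 mm/s → Category FS (Flammable Solid).
Metal-powder blend: burn rate 4.7 mm/s > 1.8 mm/s → Category FS (Flammable Solid).
Category FS net quantity: (three 38 g packs = 114 g) + (three 44 g packs = 132 g) + (three 44 g packs = 132 g) = 378 g.
378 g exceeds the ocean vessel limit of 250 g for Category FS.

No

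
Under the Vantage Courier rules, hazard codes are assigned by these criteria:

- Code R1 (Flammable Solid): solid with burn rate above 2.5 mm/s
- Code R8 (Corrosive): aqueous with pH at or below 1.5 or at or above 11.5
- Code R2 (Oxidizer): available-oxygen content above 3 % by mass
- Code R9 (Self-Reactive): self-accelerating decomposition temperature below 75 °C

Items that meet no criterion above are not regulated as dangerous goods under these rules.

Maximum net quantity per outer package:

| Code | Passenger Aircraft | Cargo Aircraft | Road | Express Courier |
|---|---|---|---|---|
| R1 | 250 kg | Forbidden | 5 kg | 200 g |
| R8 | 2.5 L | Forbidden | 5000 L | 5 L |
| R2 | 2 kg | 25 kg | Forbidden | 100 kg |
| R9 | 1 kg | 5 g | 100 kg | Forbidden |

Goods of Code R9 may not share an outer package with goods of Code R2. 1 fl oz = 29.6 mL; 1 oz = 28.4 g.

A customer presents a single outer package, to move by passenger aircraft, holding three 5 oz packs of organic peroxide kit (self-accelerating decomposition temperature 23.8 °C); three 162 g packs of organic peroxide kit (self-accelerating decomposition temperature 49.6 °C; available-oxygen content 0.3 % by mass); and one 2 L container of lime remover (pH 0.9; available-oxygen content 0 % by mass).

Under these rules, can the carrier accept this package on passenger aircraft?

With self-accelerating decomposition temperature 23.8 °C (< 75 °C), the organic peroxide kit falls in Code R9.
Self-accelerating decomposition temperature 49.6 °C meets the Code R9 criterion (Self-Reactive), so the organic peroxide kit is Code R9.
The lime remover has pH 0.9, which is ≤ 1.5, so it is Code R8 (Corrosive).
Total Code R9: (three 5 oz packs = 426 g) + (three 162 g packs = 486 g) = 912 g.
912 g is within the passenger aircraft limit of 1 kg for Code R9.
Code R8 quantity: 2 L.
That is within the Code R8 passenger aircraft limit of 2.5 L.
The segregation rule (Code R9 with Code R2) does not apply to Code R9 with Code R8.
Every hazard code is within its passenger aircraft limit and no segregation rule is violated.

Yes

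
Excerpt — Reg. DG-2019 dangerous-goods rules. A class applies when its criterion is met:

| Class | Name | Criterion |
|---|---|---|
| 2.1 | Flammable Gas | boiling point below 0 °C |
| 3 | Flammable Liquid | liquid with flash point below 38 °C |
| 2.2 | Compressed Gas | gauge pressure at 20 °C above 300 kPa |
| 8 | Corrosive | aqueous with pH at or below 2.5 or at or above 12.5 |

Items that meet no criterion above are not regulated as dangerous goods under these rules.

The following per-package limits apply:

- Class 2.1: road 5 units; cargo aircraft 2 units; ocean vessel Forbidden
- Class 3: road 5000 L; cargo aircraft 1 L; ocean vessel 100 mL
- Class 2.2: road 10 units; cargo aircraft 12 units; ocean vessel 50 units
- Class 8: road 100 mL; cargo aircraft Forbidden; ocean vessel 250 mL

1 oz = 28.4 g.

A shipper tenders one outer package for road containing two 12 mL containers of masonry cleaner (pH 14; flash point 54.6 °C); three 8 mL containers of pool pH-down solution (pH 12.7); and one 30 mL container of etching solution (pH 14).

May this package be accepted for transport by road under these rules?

Masonry cleaner: pH 14 ≥ 12.5 → Class 8 (Corrosive).
Pool pH-down solution: pH 12.7 ≥ 12.5 → Class 8 (Corrosive).
Etching solution: pH 14 ≥ 12.5 → Class 8 (Corrosive).
Class 8 net quantity: (two 12 mL containers = 24 mL) + (three 8 mL containers = 24 mL) + 30 mL = 78 mL.
78 mL ≤ 100 mL (road limit, Class 8) — within limit.

Yes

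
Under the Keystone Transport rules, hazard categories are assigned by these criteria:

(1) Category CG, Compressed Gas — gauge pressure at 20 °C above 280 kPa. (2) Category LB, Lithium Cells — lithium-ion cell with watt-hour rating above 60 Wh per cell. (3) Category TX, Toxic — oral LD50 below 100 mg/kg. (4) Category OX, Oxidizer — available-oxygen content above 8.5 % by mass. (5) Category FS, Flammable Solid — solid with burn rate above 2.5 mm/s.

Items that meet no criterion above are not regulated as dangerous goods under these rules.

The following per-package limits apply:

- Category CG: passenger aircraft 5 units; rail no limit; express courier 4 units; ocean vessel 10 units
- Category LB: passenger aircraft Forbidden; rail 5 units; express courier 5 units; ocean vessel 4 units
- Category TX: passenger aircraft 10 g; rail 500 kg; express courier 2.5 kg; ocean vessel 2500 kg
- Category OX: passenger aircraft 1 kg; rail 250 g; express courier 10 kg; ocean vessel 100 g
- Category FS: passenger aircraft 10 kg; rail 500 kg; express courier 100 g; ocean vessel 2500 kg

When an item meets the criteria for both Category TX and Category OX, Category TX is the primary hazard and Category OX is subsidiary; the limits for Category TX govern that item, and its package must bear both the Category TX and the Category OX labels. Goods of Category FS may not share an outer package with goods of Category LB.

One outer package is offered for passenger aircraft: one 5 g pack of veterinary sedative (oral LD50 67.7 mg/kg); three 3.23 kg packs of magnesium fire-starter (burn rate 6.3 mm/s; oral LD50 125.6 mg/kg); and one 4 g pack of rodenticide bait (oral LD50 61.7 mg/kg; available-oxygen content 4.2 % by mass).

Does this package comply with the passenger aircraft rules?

Yes

The veterinary sedative has oral LD50 67.7 mg/kg, which is < 100 mg/kg, so it is Category TX (Toxic).
Burn rate 6.3 mm/s meets the Category FS criterion (Flammable Solid), so the magnesium fire-starter is Category FS.
The rodenticide bait has oral LD50 61.7 mg/kg, which is < 100 mg/kg, so it is Category TX (Toxic).
Category FS quantity: three 3.23 kg packs = 9.69 kg.
9.69 kg ≤ 10 kg (passenger aircraft limit, Category FS) — within limit.
Total Category TX: 5 g + 4 g = 9 g.
9 g ≤ 10 g (passenger aircraft limit, Category TX) — within limit.
The segregation rule (Category FS with Category LB) does not apply to Category FS with Category TX.
Every hazard category is within its passenger aircraft limit and no segregation rule is violated.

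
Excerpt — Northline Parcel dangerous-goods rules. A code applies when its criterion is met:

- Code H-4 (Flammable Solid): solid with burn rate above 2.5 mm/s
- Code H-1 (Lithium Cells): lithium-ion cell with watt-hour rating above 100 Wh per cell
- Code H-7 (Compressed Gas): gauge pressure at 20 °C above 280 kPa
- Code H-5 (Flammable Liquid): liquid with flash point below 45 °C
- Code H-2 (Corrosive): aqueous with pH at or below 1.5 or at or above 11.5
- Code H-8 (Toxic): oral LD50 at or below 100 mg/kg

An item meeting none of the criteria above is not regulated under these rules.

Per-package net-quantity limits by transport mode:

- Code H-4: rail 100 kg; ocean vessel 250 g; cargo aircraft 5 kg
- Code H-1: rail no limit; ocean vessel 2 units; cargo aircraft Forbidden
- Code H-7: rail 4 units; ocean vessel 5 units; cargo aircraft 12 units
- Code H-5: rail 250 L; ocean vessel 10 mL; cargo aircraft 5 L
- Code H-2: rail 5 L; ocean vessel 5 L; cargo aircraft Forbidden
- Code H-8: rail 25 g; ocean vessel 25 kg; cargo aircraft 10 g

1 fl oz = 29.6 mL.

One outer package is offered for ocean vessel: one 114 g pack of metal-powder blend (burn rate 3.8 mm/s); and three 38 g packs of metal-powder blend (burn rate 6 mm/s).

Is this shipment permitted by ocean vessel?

With burn rate 3.8 mm/s (> 2.5 mm/s), the metal-powder blend falls in Code H-4.
Burn rate 6 mm/s meets the Code H-4 criterion (Flammable Solid), so the metal-powder blend is Code H-4.
Code H-4 net quantity: 114 g + (three 38 g packs = 114 g) = 228 g.
That is within the Code H-4 ocean vessel limit of 250 g.

Yes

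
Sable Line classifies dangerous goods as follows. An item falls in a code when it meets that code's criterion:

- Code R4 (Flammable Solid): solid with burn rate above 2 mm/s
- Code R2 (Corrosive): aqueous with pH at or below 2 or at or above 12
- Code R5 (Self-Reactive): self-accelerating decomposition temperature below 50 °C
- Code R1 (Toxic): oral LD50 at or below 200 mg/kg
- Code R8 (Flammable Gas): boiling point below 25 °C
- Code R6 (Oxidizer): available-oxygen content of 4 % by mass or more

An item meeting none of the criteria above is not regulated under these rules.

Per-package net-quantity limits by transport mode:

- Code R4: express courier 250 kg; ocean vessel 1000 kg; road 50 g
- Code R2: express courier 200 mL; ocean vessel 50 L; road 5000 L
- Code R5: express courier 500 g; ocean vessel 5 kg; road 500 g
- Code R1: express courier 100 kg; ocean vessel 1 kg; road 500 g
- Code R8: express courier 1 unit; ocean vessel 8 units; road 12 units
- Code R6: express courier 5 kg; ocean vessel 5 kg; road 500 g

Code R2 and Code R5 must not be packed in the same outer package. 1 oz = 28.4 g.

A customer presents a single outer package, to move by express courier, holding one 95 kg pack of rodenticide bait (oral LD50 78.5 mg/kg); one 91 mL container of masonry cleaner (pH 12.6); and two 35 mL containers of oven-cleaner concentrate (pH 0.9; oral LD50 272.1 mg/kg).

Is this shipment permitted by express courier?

Yes

The rodenticide bait has oral LD50 78.5 mg/kg, which is ≤ 200 mg/kg, so it is Code R1 (Toxic).
The masonry cleaner has pH 12.6, which is ≥ 12, so it is Code R2 (Corrosive).
The oven-cleaner concentrate has pH 0.9, which is ≤ 2, so it is Code R2 (Corrosive).
Code R2 net quantity: 91 mL + (two 35 mL containers = 70 mL) = 161 mL.
161 mL ≤ 200 mL (express courier limit, Code R2) — within limit.
Code R1 quantity: 95 kg.
95 kg ≤ 100 kg (express courier limit, Code R1) — within limit.
The segregation rule (Code R2 with Code R5) does not apply to Code R2 with Code R1.
Every hazard code is within its express courier limit and no segregation rule is violated.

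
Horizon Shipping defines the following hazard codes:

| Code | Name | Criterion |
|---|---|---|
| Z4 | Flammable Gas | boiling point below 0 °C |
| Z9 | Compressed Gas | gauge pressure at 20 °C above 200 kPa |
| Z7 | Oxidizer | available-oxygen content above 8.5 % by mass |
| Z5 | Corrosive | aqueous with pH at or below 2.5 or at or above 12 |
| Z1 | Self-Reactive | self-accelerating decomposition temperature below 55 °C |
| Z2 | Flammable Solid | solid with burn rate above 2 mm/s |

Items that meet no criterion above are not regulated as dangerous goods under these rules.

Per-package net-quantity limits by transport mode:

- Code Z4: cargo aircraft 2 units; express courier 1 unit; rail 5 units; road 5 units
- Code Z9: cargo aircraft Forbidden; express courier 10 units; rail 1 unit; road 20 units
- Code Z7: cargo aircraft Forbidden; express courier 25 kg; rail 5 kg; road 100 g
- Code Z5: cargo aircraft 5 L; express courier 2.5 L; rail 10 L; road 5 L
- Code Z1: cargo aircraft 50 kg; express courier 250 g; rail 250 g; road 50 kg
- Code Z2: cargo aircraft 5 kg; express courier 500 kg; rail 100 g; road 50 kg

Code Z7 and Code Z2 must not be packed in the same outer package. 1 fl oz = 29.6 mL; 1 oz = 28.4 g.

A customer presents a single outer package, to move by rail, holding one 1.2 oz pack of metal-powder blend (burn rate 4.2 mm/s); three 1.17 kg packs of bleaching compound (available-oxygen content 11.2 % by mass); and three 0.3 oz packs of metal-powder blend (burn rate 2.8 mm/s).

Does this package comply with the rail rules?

The metal-powder blend has burn rate 4.2 mm/s, which is > 2 mm/s, so it is Code Z2 (Flammable Solid).
Bleaching compound: available-oxygen content 11.2 % by mass > 8.5 % by mass → Code Z7 (Oxidizer).
Burn rate 2.8 mm/s meets the Code Z2 criterion (Flammable Solid), so the metal-powder blend is Code Z2.
Code Z7 quantity: three 1.17 kg packs = 3.51 kg.
3.51 kg ≤ 5 kg (rail limit, Code Z7) — within limit.
Code Z2 net quantity: (one 1.2 oz pack = 34.08 g) + (three 0.3 oz packs = 25.56 g) = 59.64 g.
59.64 g ≤ 100 g (rail limit, Code Z2) — within limit.
Code Z7 and Code Z2 may not share an outer package.

No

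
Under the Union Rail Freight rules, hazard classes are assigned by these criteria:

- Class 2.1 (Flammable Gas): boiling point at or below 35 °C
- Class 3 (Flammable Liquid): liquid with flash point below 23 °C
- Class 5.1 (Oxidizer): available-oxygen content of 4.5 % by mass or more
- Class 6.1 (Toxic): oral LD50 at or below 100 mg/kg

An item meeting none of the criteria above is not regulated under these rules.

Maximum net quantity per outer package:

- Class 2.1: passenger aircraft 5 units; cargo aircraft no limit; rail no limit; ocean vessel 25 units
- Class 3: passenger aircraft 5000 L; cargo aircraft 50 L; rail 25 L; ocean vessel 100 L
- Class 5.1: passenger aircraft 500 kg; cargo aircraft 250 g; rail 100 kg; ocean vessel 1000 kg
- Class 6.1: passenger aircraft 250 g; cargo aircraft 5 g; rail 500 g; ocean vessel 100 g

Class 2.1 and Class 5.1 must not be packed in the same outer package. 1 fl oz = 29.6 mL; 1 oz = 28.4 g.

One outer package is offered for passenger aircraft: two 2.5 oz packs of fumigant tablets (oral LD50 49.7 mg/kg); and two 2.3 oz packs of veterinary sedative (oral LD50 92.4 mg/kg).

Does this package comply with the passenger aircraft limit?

No

Oral LD50 49.7 mg/kg meets the Class 6.1 criterion (Toxic), so the fumigant tablets are Class 6.1.
Oral LD50 92.4 mg/kg meets the Class 6.1 criterion (Toxic), so the veterinary sedative is Class 6.1.
Class 6.1 net quantity: (two 2.5 oz packs = 142 g) + (two 2.3 oz packs = 130.64 g) = 272.64 g.
That exceeds the Class 6.1 passenger aircraft limit of 250 g.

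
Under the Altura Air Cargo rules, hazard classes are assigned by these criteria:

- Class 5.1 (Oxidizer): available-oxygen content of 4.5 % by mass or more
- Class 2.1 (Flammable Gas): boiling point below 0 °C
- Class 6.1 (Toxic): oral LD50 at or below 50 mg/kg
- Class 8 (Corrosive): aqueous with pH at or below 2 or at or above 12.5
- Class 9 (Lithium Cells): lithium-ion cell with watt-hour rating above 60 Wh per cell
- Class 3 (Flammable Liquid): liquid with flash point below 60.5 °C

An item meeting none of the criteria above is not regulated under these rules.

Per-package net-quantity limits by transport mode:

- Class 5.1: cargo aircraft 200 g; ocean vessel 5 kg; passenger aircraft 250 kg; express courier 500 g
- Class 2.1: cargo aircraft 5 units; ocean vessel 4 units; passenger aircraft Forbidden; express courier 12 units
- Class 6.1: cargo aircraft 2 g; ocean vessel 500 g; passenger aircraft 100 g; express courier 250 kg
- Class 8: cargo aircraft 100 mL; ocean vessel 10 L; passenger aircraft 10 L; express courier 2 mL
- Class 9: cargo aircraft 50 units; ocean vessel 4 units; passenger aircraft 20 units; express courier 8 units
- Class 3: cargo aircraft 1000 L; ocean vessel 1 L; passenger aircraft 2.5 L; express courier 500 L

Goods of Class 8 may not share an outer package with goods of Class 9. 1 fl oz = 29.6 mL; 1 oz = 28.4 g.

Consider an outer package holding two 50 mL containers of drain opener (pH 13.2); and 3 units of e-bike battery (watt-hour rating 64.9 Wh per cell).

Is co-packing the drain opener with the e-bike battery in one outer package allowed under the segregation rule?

With pH 13.2 (≥ 12.5), the drain opener falls in Class 8.
E-bike battery: watt-hour rating 64.9 Wh per cell > 60 Wh per cell → Class 9 (Lithium Cells).
Class 8 and Class 9 may not share an outer package.

No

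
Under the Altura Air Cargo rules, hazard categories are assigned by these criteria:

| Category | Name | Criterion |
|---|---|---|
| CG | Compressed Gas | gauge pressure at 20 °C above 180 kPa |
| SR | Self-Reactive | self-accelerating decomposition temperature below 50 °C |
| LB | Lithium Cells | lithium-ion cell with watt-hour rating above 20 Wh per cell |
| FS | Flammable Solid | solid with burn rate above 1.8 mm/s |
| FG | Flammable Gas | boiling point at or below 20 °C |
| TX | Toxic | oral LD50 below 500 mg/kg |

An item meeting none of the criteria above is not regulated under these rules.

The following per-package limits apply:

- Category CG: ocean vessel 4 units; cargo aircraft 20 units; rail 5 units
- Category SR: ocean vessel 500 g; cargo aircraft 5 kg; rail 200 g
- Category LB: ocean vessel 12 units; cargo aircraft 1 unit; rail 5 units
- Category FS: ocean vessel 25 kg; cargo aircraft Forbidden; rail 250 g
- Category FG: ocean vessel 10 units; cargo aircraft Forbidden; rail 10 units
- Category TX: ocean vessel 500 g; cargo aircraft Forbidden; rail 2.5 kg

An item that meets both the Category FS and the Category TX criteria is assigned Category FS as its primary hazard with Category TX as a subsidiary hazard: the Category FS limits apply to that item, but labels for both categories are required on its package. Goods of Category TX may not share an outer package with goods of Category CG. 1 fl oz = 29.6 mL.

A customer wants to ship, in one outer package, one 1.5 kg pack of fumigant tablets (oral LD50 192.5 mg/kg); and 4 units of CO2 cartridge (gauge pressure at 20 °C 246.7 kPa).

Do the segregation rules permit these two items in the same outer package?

The fumigant tablets have oral LD50 192.5 mg/kg, which is < 500 mg/kg, so they are Category TX (Toxic).
With gauge pressure at 20 °C 246.7 kPa (> 180 kPa), the CO2 cartridge falls in Category CG.
Category TX and Category CG may not share an outer package.

No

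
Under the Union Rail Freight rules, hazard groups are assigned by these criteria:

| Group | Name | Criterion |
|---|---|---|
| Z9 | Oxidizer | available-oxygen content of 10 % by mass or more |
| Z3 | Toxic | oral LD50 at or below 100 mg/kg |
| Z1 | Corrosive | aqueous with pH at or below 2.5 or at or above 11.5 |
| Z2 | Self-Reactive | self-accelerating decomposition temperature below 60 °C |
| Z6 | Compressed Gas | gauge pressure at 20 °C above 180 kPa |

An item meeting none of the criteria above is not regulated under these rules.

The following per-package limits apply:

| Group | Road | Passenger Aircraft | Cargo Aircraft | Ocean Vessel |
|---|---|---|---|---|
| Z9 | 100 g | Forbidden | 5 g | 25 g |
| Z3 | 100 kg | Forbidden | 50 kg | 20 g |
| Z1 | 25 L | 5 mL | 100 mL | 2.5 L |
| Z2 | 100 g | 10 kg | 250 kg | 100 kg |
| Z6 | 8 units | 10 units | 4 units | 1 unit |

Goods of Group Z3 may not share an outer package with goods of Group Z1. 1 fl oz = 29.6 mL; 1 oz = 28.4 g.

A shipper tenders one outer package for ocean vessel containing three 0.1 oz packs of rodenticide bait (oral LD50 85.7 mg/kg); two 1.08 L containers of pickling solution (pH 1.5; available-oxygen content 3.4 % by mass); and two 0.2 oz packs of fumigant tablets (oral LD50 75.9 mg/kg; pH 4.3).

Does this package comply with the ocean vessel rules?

No

With oral LD50 85.7 mg/kg (≤ 100 mg/kg), the rodenticide bait falls in Group Z3.
The pickling solution has pH 1.5, which is ≤ 2.5, so it is Group Z1 (Corrosive).
Oral LD50 75.9 mg/kg meets the Group Z3 criterion (Toxic), so the fumigant tablets are Group Z3.
Total Group Z3: (three 0.1 oz packs = 8.52 g) + (two 0.2 oz packs = 11.36 g) = 19.88 g.
That is within the Group Z3 ocean vessel limit of 20 g.
Group Z1 quantity: two 1.08 L containers = 2.16 L.
That is within the Group Z1 ocean vessel limit of 2.5 L.
Group Z3 and Group Z1 may not share an outer package.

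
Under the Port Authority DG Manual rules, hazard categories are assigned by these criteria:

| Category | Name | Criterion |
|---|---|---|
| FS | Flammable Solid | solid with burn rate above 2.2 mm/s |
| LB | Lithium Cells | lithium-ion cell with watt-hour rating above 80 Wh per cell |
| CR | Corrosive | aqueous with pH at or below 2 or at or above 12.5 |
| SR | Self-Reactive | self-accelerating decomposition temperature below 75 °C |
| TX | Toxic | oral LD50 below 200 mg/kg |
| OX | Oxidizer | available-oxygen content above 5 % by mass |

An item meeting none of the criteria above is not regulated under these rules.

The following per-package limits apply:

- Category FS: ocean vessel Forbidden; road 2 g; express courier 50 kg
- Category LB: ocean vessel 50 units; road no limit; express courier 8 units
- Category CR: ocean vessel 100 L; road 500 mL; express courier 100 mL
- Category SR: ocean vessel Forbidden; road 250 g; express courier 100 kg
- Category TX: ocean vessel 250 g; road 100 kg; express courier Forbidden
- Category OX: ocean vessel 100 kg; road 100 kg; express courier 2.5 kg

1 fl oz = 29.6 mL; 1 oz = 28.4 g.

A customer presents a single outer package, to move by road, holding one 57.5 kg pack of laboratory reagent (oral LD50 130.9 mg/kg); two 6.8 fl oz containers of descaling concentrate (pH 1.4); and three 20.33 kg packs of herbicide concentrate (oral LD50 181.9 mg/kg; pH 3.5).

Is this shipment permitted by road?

No

The laboratory reagent has oral LD50 130.9 mg/kg, which is < 200 mg/kg, so it is Category TX (Toxic).
The descaling concentrate has pH 1.4, which is ≤ 2, so it is Category CR (Corrosive).
The herbicide concentrate has oral LD50 181.9 mg/kg, which is < 200 mg/kg, so it is Category TX (Toxic).
Category TX net quantity: 57.5 kg + (three 20.33 kg packs = 60.99 kg) = 118.49 kg.
118.49 kg > 100 kg (road limit, Category TX) — over the limit.
Category CR quantity: two 6.8 fl oz containers = 402.56 mL.
That is within the Category CR road limit of 500 mL.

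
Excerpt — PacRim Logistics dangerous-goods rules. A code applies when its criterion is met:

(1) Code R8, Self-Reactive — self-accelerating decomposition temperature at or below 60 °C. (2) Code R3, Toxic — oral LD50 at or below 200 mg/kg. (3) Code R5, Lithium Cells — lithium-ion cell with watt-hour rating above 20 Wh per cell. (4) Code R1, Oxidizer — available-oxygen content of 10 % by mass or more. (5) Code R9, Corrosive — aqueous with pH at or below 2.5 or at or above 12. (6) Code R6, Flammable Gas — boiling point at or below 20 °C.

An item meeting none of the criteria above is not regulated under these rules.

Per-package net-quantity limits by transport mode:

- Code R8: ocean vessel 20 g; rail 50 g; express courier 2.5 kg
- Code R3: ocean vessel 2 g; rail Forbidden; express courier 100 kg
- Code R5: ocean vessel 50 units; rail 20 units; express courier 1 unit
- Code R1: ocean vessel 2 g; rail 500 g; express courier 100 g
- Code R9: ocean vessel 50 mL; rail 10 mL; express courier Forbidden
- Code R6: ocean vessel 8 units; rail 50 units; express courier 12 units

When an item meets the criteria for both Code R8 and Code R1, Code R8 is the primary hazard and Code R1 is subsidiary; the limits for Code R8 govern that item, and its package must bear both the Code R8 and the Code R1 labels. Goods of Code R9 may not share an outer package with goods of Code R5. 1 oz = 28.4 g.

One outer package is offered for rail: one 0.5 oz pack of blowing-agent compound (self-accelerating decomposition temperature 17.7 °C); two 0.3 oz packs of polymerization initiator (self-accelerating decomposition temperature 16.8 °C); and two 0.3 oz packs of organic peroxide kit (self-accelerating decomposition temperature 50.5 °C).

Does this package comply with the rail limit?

The blowing-agent compound has self-accelerating decomposition temperature 17.7 °C, which is ≤ 60 °C, so it is Code R8 (Self-Reactive).
The polymerization initiator has self-accelerating decomposition temperature 16.8 °C, which is ≤ 60 °C, so it is Code R8 (Self-Reactive).
With self-accelerating decomposition temperature 50.5 °C (≤ 60 °C), the organic peroxide kit falls in Code R8.
Total Code R8: (one 0.5 oz pack = 14.2 g) + (two 0.3 oz packs = 17.04 g) + (two 0.3 oz packs = 17.04 g) = 48.28 g.
48.28 g is within the rail limit of 50 g for Code R8.

Yes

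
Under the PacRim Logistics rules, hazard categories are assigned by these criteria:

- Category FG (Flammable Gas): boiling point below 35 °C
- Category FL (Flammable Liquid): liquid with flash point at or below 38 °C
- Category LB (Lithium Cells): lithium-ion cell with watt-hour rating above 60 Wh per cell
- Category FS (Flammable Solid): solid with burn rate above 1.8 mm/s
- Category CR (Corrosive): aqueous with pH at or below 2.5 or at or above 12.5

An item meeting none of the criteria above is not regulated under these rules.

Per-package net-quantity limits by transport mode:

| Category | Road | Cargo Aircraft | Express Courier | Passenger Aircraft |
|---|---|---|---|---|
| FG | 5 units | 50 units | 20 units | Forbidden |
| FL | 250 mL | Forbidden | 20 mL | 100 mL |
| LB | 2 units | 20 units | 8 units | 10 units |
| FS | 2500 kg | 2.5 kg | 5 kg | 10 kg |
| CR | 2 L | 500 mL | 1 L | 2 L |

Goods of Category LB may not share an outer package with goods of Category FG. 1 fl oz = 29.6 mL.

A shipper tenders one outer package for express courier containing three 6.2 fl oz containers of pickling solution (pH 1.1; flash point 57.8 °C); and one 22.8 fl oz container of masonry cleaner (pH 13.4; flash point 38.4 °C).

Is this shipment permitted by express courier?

No

The pickling solution has pH 1.1, which is ≤ 2.5, so it is Category CR (Corrosive).
pH 13.4 meets the Category CR criterion (Corrosive), so the masonry cleaner is Category CR.
Category CR net quantity: (three 6.2 fl oz containers = 550.56 mL) + (one 22.8 fl oz container = 674.88 mL) = 1225.44 mL.
1225.44 mL exceeds the express courier limit of 1 L for Category CR.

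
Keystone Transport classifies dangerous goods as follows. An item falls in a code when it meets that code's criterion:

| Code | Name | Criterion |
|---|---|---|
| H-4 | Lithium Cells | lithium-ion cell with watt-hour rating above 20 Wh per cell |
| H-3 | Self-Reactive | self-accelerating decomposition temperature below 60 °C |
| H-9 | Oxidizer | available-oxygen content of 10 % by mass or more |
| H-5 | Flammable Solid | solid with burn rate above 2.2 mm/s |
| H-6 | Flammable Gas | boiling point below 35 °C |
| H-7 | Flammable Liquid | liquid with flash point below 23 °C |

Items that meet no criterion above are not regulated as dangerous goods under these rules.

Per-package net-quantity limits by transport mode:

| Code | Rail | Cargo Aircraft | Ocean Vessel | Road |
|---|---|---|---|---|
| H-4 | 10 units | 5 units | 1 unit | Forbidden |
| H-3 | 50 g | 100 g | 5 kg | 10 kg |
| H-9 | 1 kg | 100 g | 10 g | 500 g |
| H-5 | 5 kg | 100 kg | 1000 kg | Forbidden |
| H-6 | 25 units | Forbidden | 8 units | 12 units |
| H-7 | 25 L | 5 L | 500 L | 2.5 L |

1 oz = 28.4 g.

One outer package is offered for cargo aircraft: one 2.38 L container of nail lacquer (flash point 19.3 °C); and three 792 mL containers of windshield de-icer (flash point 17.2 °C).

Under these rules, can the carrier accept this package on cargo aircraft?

Yes

Nail lacquer: flash point 19.3 °C < 23 °C → Code H-7 (Flammable Liquid).
Flash point 17.2 °C meets the Code H-7 criterion (Flammable Liquid), so the windshield de-icer is Code H-7.
Total Code H-7: 2.38 L + (three 792 mL containers = 2.376 L) = 4.756 L.
4.756 L is within the cargo aircraft limit of 5 L for Code H-7.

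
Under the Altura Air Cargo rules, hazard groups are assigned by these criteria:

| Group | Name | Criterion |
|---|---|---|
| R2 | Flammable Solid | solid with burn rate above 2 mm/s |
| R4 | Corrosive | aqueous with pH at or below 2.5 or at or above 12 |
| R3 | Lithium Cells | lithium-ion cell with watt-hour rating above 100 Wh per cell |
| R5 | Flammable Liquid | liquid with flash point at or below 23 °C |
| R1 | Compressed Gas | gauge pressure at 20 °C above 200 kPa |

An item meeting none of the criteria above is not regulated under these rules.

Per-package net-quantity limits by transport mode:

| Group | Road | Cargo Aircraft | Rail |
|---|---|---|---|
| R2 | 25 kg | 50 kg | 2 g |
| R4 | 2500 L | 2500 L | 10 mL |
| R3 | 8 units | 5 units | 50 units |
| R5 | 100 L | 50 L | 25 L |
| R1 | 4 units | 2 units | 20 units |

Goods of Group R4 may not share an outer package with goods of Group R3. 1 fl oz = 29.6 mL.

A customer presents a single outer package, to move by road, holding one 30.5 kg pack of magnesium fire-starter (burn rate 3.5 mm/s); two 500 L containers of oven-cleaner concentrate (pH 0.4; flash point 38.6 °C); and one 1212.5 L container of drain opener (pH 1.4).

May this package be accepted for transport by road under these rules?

No

Magnesium fire-starter: burn rate 3.5 mm/s > 2 mm/s → Group R2 (Flammable Solid).
Oven-cleaner concentrate: pH 0.4 ≤ 2.5 → Group R4 (Corrosive).
The drain opener has pH 1.4, which is ≤ 2.5, so it is Group R4 (Corrosive).
Group R4 net quantity: (two 500 L containers = 1000 L) + 1212.5 L = 2212.5 L.
2212.5 L ≤ 2500 L (road limit, Group R4) — within limit.
Group R2 quantity: 30.5 kg.
30.5 kg > 25 kg (road limit, Group R2) — over the limit.
The segregation rule (Group R4 with Group R3) does not apply to Group R4 with Group R2.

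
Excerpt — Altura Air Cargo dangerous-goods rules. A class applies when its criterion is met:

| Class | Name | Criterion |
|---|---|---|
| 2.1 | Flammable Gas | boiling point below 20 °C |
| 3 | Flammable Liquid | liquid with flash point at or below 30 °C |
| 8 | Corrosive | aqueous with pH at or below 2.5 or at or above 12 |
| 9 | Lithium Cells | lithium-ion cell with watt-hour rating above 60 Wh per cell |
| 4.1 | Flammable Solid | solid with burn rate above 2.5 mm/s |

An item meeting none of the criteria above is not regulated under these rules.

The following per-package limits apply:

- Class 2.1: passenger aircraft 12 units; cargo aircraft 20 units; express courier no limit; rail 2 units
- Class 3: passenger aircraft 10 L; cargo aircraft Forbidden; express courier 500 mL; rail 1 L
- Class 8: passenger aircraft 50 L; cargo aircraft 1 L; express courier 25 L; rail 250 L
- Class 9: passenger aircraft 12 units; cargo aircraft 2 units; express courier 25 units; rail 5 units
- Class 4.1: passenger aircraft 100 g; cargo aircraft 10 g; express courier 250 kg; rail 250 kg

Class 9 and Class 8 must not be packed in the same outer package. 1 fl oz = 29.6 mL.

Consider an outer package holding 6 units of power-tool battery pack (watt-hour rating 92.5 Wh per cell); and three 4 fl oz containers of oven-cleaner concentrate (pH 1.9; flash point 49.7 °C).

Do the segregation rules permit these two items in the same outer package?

With watt-hour rating 92.5 Wh per cell (> 60 Wh per cell), the power-tool battery pack falls in Class 9.
The oven-cleaner concentrate has pH 1.9, which is ≤ 2.5, so it is Class 8 (Corrosive).
Class 9 and Class 8 may not share an outer package.

No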